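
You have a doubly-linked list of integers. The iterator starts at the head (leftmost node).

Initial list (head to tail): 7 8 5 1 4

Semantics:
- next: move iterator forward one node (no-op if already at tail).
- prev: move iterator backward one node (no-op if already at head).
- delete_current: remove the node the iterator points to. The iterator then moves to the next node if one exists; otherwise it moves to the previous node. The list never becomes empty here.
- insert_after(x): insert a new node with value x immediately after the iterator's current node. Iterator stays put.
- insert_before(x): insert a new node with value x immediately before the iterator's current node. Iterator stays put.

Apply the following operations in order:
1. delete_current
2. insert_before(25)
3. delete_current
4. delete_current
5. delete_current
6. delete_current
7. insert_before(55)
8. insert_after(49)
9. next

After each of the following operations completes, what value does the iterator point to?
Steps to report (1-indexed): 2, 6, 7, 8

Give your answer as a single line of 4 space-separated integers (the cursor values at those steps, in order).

Answer: 8 25 25 25

Derivation:
After 1 (delete_current): list=[8, 5, 1, 4] cursor@8
After 2 (insert_before(25)): list=[25, 8, 5, 1, 4] cursor@8
After 3 (delete_current): list=[25, 5, 1, 4] cursor@5
After 4 (delete_current): list=[25, 1, 4] cursor@1
After 5 (delete_current): list=[25, 4] cursor@4
After 6 (delete_current): list=[25] cursor@25
After 7 (insert_before(55)): list=[55, 25] cursor@25
After 8 (insert_after(49)): list=[55, 25, 49] cursor@25
After 9 (next): list=[55, 25, 49] cursor@49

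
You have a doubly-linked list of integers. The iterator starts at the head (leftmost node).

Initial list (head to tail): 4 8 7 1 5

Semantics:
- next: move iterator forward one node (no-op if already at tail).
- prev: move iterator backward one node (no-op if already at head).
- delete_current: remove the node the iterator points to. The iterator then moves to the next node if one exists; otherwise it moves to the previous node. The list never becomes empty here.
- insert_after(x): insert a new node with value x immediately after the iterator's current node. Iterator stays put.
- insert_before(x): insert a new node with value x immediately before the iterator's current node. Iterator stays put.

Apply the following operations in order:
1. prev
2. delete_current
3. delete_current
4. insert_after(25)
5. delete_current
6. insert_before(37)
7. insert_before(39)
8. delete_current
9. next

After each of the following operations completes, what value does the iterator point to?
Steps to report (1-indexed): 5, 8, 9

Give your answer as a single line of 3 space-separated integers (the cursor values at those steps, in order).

After 1 (prev): list=[4, 8, 7, 1, 5] cursor@4
After 2 (delete_current): list=[8, 7, 1, 5] cursor@8
After 3 (delete_current): list=[7, 1, 5] cursor@7
After 4 (insert_after(25)): list=[7, 25, 1, 5] cursor@7
After 5 (delete_current): list=[25, 1, 5] cursor@25
After 6 (insert_before(37)): list=[37, 25, 1, 5] cursor@25
After 7 (insert_before(39)): list=[37, 39, 25, 1, 5] cursor@25
After 8 (delete_current): list=[37, 39, 1, 5] cursor@1
After 9 (next): list=[37, 39, 1, 5] cursor@5

Answer: 25 1 5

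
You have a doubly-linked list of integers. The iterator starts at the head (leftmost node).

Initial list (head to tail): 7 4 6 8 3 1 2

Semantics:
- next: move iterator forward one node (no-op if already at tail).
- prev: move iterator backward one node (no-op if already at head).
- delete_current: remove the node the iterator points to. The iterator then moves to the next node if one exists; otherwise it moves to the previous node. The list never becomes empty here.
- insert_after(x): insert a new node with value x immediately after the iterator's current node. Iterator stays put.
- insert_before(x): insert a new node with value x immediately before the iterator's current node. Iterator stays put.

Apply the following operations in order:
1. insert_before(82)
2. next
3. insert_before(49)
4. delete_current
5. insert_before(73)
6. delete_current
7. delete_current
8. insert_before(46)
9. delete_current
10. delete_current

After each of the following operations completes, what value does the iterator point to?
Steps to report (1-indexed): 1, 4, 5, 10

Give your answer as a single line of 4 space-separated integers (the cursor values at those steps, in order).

After 1 (insert_before(82)): list=[82, 7, 4, 6, 8, 3, 1, 2] cursor@7
After 2 (next): list=[82, 7, 4, 6, 8, 3, 1, 2] cursor@4
After 3 (insert_before(49)): list=[82, 7, 49, 4, 6, 8, 3, 1, 2] cursor@4
After 4 (delete_current): list=[82, 7, 49, 6, 8, 3, 1, 2] cursor@6
After 5 (insert_before(73)): list=[82, 7, 49, 73, 6, 8, 3, 1, 2] cursor@6
After 6 (delete_current): list=[82, 7, 49, 73, 8, 3, 1, 2] cursor@8
After 7 (delete_current): list=[82, 7, 49, 73, 3, 1, 2] cursor@3
After 8 (insert_before(46)): list=[82, 7, 49, 73, 46, 3, 1, 2] cursor@3
After 9 (delete_current): list=[82, 7, 49, 73, 46, 1, 2] cursor@1
After 10 (delete_current): list=[82, 7, 49, 73, 46, 2] cursor@2

Answer: 7 6 6 2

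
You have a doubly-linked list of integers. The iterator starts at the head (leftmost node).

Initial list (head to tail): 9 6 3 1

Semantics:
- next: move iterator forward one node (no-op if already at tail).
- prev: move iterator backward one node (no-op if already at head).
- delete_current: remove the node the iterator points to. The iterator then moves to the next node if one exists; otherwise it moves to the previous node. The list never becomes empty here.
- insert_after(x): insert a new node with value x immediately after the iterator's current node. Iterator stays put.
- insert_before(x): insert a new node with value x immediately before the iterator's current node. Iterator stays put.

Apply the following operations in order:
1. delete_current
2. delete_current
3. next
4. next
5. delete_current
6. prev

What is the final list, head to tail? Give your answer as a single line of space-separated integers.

Answer: 3

Derivation:
After 1 (delete_current): list=[6, 3, 1] cursor@6
After 2 (delete_current): list=[3, 1] cursor@3
After 3 (next): list=[3, 1] cursor@1
After 4 (next): list=[3, 1] cursor@1
After 5 (delete_current): list=[3] cursor@3
After 6 (prev): list=[3] cursor@3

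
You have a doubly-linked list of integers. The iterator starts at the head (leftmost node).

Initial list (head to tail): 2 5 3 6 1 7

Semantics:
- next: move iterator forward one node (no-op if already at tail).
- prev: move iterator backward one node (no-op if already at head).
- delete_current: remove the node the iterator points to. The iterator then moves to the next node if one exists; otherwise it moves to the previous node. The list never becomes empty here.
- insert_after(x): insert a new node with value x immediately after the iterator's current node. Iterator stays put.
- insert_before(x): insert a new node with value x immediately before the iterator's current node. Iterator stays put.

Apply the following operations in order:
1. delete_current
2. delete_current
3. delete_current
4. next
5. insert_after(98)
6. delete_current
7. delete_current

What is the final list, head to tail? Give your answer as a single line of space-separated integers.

After 1 (delete_current): list=[5, 3, 6, 1, 7] cursor@5
After 2 (delete_current): list=[3, 6, 1, 7] cursor@3
After 3 (delete_current): list=[6, 1, 7] cursor@6
After 4 (next): list=[6, 1, 7] cursor@1
After 5 (insert_after(98)): list=[6, 1, 98, 7] cursor@1
After 6 (delete_current): list=[6, 98, 7] cursor@98
After 7 (delete_current): list=[6, 7] cursor@7

Answer: 6 7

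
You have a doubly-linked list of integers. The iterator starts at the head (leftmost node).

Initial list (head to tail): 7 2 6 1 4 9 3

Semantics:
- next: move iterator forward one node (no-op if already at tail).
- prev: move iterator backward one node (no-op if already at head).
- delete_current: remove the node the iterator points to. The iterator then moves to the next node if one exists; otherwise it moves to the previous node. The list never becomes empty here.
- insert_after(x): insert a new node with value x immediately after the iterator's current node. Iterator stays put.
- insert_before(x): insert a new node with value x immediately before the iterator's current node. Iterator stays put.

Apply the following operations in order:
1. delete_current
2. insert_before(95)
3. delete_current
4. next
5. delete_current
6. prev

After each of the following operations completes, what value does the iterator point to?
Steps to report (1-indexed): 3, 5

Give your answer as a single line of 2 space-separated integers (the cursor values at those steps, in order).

After 1 (delete_current): list=[2, 6, 1, 4, 9, 3] cursor@2
After 2 (insert_before(95)): list=[95, 2, 6, 1, 4, 9, 3] cursor@2
After 3 (delete_current): list=[95, 6, 1, 4, 9, 3] cursor@6
After 4 (next): list=[95, 6, 1, 4, 9, 3] cursor@1
After 5 (delete_current): list=[95, 6, 4, 9, 3] cursor@4
After 6 (prev): list=[95, 6, 4, 9, 3] cursor@6

Answer: 6 4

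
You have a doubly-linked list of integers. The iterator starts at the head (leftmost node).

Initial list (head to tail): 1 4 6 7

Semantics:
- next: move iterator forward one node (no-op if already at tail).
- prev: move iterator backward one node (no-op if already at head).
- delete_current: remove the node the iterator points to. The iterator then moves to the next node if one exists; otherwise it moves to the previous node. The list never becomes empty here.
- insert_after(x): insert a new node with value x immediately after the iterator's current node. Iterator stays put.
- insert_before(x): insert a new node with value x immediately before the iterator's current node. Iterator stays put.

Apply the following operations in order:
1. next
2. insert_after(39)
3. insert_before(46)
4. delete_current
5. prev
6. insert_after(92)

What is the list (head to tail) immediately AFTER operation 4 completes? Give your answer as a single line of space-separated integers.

After 1 (next): list=[1, 4, 6, 7] cursor@4
After 2 (insert_after(39)): list=[1, 4, 39, 6, 7] cursor@4
After 3 (insert_before(46)): list=[1, 46, 4, 39, 6, 7] cursor@4
After 4 (delete_current): list=[1, 46, 39, 6, 7] cursor@39

Answer: 1 46 39 6 7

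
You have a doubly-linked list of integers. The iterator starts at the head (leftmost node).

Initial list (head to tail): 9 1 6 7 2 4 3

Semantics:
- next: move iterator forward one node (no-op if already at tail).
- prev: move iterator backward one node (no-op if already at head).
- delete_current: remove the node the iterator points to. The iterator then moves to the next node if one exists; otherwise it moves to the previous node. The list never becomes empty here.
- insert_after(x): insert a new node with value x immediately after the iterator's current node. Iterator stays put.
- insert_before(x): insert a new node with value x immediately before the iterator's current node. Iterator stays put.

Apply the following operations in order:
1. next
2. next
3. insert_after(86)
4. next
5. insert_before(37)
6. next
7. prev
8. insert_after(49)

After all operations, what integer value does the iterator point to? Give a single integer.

After 1 (next): list=[9, 1, 6, 7, 2, 4, 3] cursor@1
After 2 (next): list=[9, 1, 6, 7, 2, 4, 3] cursor@6
After 3 (insert_after(86)): list=[9, 1, 6, 86, 7, 2, 4, 3] cursor@6
After 4 (next): list=[9, 1, 6, 86, 7, 2, 4, 3] cursor@86
After 5 (insert_before(37)): list=[9, 1, 6, 37, 86, 7, 2, 4, 3] cursor@86
After 6 (next): list=[9, 1, 6, 37, 86, 7, 2, 4, 3] cursor@7
After 7 (prev): list=[9, 1, 6, 37, 86, 7, 2, 4, 3] cursor@86
After 8 (insert_after(49)): list=[9, 1, 6, 37, 86, 49, 7, 2, 4, 3] cursor@86

Answer: 86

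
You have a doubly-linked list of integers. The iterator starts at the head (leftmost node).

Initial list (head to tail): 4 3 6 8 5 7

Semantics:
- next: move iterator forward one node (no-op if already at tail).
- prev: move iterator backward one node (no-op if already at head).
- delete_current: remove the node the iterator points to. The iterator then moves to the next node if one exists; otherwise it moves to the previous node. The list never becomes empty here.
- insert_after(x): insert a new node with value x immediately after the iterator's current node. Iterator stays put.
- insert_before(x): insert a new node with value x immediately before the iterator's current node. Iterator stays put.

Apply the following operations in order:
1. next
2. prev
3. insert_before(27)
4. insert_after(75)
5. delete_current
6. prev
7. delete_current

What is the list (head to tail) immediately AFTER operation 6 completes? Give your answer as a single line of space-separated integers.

After 1 (next): list=[4, 3, 6, 8, 5, 7] cursor@3
After 2 (prev): list=[4, 3, 6, 8, 5, 7] cursor@4
After 3 (insert_before(27)): list=[27, 4, 3, 6, 8, 5, 7] cursor@4
After 4 (insert_after(75)): list=[27, 4, 75, 3, 6, 8, 5, 7] cursor@4
After 5 (delete_current): list=[27, 75, 3, 6, 8, 5, 7] cursor@75
After 6 (prev): list=[27, 75, 3, 6, 8, 5, 7] cursor@27

Answer: 27 75 3 6 8 5 7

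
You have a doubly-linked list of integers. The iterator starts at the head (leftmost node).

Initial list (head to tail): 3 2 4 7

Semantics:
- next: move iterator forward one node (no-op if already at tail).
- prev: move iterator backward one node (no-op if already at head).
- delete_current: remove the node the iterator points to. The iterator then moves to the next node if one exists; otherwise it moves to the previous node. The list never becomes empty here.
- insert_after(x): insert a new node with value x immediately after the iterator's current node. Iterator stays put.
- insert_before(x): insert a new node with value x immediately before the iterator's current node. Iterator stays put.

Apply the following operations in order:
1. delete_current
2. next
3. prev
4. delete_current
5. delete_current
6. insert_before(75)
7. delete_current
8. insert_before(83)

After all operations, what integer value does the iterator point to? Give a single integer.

After 1 (delete_current): list=[2, 4, 7] cursor@2
After 2 (next): list=[2, 4, 7] cursor@4
After 3 (prev): list=[2, 4, 7] cursor@2
After 4 (delete_current): list=[4, 7] cursor@4
After 5 (delete_current): list=[7] cursor@7
After 6 (insert_before(75)): list=[75, 7] cursor@7
After 7 (delete_current): list=[75] cursor@75
After 8 (insert_before(83)): list=[83, 75] cursor@75

Answer: 75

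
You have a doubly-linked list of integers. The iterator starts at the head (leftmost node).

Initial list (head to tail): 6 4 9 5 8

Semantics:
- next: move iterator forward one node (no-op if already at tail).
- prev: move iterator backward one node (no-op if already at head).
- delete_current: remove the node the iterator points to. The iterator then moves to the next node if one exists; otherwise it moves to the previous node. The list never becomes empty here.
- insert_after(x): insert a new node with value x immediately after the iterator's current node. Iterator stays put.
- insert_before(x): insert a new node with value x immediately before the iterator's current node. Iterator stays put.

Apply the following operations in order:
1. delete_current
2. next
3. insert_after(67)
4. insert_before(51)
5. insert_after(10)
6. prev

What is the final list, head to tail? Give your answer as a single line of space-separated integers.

After 1 (delete_current): list=[4, 9, 5, 8] cursor@4
After 2 (next): list=[4, 9, 5, 8] cursor@9
After 3 (insert_after(67)): list=[4, 9, 67, 5, 8] cursor@9
After 4 (insert_before(51)): list=[4, 51, 9, 67, 5, 8] cursor@9
After 5 (insert_after(10)): list=[4, 51, 9, 10, 67, 5, 8] cursor@9
After 6 (prev): list=[4, 51, 9, 10, 67, 5, 8] cursor@51

Answer: 4 51 9 10 67 5 8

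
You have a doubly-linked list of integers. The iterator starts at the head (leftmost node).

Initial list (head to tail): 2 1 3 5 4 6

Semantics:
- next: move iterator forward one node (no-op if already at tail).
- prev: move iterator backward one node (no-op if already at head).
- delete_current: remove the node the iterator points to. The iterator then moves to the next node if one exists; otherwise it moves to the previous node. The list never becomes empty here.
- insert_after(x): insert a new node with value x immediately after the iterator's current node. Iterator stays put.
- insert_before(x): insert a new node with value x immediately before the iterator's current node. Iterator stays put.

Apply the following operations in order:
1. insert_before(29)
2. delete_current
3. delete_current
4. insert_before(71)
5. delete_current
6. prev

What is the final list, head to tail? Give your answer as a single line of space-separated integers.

After 1 (insert_before(29)): list=[29, 2, 1, 3, 5, 4, 6] cursor@2
After 2 (delete_current): list=[29, 1, 3, 5, 4, 6] cursor@1
After 3 (delete_current): list=[29, 3, 5, 4, 6] cursor@3
After 4 (insert_before(71)): list=[29, 71, 3, 5, 4, 6] cursor@3
After 5 (delete_current): list=[29, 71, 5, 4, 6] cursor@5
After 6 (prev): list=[29, 71, 5, 4, 6] cursor@71

Answer: 29 71 5 4 6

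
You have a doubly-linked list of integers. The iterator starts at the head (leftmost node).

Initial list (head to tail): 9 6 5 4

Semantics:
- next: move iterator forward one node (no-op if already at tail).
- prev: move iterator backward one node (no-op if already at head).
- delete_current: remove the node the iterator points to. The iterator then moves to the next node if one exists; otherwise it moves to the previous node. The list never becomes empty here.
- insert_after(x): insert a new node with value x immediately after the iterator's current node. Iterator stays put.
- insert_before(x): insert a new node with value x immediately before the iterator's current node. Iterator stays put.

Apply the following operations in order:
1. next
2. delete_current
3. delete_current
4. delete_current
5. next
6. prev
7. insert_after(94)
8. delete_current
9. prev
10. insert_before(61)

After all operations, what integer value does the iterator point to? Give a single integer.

Answer: 94

Derivation:
After 1 (next): list=[9, 6, 5, 4] cursor@6
After 2 (delete_current): list=[9, 5, 4] cursor@5
After 3 (delete_current): list=[9, 4] cursor@4
After 4 (delete_current): list=[9] cursor@9
After 5 (next): list=[9] cursor@9
After 6 (prev): list=[9] cursor@9
After 7 (insert_after(94)): list=[9, 94] cursor@9
After 8 (delete_current): list=[94] cursor@94
After 9 (prev): list=[94] cursor@94
After 10 (insert_before(61)): list=[61, 94] cursor@94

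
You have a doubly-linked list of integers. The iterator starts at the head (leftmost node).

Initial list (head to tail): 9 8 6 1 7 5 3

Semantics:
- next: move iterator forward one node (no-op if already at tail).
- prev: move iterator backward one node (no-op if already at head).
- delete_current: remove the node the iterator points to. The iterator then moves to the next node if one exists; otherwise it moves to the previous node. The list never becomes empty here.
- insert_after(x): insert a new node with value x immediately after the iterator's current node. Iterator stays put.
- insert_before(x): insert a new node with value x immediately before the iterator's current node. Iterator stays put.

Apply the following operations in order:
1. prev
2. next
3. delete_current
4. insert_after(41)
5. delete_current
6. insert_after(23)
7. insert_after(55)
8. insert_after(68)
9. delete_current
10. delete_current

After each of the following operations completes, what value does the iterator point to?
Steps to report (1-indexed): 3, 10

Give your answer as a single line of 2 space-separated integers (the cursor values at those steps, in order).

Answer: 6 55

Derivation:
After 1 (prev): list=[9, 8, 6, 1, 7, 5, 3] cursor@9
After 2 (next): list=[9, 8, 6, 1, 7, 5, 3] cursor@8
After 3 (delete_current): list=[9, 6, 1, 7, 5, 3] cursor@6
After 4 (insert_after(41)): list=[9, 6, 41, 1, 7, 5, 3] cursor@6
After 5 (delete_current): list=[9, 41, 1, 7, 5, 3] cursor@41
After 6 (insert_after(23)): list=[9, 41, 23, 1, 7, 5, 3] cursor@41
After 7 (insert_after(55)): list=[9, 41, 55, 23, 1, 7, 5, 3] cursor@41
After 8 (insert_after(68)): list=[9, 41, 68, 55, 23, 1, 7, 5, 3] cursor@41
After 9 (delete_current): list=[9, 68, 55, 23, 1, 7, 5, 3] cursor@68
After 10 (delete_current): list=[9, 55, 23, 1, 7, 5, 3] cursor@55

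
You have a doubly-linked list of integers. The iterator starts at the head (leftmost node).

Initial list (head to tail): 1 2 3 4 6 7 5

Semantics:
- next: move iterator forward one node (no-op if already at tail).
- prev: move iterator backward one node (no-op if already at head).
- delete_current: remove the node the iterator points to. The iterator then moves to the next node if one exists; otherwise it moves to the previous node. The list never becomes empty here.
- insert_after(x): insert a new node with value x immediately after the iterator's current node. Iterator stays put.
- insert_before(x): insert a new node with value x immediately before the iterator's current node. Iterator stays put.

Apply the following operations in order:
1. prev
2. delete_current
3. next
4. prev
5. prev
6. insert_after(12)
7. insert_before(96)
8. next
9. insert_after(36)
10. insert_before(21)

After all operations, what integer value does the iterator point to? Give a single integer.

Answer: 12

Derivation:
After 1 (prev): list=[1, 2, 3, 4, 6, 7, 5] cursor@1
After 2 (delete_current): list=[2, 3, 4, 6, 7, 5] cursor@2
After 3 (next): list=[2, 3, 4, 6, 7, 5] cursor@3
After 4 (prev): list=[2, 3, 4, 6, 7, 5] cursor@2
After 5 (prev): list=[2, 3, 4, 6, 7, 5] cursor@2
After 6 (insert_after(12)): list=[2, 12, 3, 4, 6, 7, 5] cursor@2
After 7 (insert_before(96)): list=[96, 2, 12, 3, 4, 6, 7, 5] cursor@2
After 8 (next): list=[96, 2, 12, 3, 4, 6, 7, 5] cursor@12
After 9 (insert_after(36)): list=[96, 2, 12, 36, 3, 4, 6, 7, 5] cursor@12
After 10 (insert_before(21)): list=[96, 2, 21, 12, 36, 3, 4, 6, 7, 5] cursor@12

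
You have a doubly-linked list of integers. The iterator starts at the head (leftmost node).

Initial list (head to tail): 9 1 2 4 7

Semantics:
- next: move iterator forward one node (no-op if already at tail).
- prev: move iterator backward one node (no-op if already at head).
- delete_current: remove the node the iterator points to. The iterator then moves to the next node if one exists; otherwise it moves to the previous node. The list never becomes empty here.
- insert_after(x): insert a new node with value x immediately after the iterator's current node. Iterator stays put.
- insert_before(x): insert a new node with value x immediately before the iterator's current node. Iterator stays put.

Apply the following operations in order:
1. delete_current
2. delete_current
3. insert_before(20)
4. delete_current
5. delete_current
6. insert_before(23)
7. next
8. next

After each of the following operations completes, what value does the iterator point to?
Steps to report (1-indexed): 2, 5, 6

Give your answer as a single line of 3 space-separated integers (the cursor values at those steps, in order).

Answer: 2 7 7

Derivation:
After 1 (delete_current): list=[1, 2, 4, 7] cursor@1
After 2 (delete_current): list=[2, 4, 7] cursor@2
After 3 (insert_before(20)): list=[20, 2, 4, 7] cursor@2
After 4 (delete_current): list=[20, 4, 7] cursor@4
After 5 (delete_current): list=[20, 7] cursor@7
After 6 (insert_before(23)): list=[20, 23, 7] cursor@7
After 7 (next): list=[20, 23, 7] cursor@7
After 8 (next): list=[20, 23, 7] cursor@7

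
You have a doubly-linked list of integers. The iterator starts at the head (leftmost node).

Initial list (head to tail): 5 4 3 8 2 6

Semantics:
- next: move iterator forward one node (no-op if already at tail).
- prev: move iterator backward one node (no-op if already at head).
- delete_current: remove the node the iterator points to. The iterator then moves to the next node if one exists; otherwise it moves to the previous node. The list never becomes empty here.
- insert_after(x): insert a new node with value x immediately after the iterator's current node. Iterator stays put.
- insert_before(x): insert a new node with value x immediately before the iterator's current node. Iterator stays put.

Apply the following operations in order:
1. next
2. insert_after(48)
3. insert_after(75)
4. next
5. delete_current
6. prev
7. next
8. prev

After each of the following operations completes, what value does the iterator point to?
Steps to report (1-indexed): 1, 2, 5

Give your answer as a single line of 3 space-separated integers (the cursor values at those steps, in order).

After 1 (next): list=[5, 4, 3, 8, 2, 6] cursor@4
After 2 (insert_after(48)): list=[5, 4, 48, 3, 8, 2, 6] cursor@4
After 3 (insert_after(75)): list=[5, 4, 75, 48, 3, 8, 2, 6] cursor@4
After 4 (next): list=[5, 4, 75, 48, 3, 8, 2, 6] cursor@75
After 5 (delete_current): list=[5, 4, 48, 3, 8, 2, 6] cursor@48
After 6 (prev): list=[5, 4, 48, 3, 8, 2, 6] cursor@4
After 7 (next): list=[5, 4, 48, 3, 8, 2, 6] cursor@48
After 8 (prev): list=[5, 4, 48, 3, 8, 2, 6] cursor@4

Answer: 4 4 48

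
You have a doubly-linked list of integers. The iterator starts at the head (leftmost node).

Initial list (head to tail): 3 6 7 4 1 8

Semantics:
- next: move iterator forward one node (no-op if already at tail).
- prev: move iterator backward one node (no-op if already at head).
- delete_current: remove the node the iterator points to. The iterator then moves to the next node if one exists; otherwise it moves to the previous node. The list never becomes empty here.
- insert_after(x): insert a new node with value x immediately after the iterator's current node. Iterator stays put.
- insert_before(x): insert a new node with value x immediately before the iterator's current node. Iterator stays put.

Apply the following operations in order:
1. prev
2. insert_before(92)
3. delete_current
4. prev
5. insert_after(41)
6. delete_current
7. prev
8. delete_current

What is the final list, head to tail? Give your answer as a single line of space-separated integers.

Answer: 6 7 4 1 8

Derivation:
After 1 (prev): list=[3, 6, 7, 4, 1, 8] cursor@3
After 2 (insert_before(92)): list=[92, 3, 6, 7, 4, 1, 8] cursor@3
After 3 (delete_current): list=[92, 6, 7, 4, 1, 8] cursor@6
After 4 (prev): list=[92, 6, 7, 4, 1, 8] cursor@92
After 5 (insert_after(41)): list=[92, 41, 6, 7, 4, 1, 8] cursor@92
After 6 (delete_current): list=[41, 6, 7, 4, 1, 8] cursor@41
After 7 (prev): list=[41, 6, 7, 4, 1, 8] cursor@41
After 8 (delete_current): list=[6, 7, 4, 1, 8] cursor@6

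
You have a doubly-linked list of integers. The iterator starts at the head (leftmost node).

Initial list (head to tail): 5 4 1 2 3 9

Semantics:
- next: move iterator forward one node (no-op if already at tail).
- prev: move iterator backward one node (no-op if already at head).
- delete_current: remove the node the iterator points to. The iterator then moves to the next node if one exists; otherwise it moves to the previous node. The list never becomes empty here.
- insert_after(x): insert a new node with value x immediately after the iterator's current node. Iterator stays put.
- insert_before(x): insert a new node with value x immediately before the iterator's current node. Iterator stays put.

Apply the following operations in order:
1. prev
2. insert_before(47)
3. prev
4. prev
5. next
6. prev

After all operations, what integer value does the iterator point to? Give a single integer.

Answer: 47

Derivation:
After 1 (prev): list=[5, 4, 1, 2, 3, 9] cursor@5
After 2 (insert_before(47)): list=[47, 5, 4, 1, 2, 3, 9] cursor@5
After 3 (prev): list=[47, 5, 4, 1, 2, 3, 9] cursor@47
After 4 (prev): list=[47, 5, 4, 1, 2, 3, 9] cursor@47
After 5 (next): list=[47, 5, 4, 1, 2, 3, 9] cursor@5
After 6 (prev): list=[47, 5, 4, 1, 2, 3, 9] cursor@47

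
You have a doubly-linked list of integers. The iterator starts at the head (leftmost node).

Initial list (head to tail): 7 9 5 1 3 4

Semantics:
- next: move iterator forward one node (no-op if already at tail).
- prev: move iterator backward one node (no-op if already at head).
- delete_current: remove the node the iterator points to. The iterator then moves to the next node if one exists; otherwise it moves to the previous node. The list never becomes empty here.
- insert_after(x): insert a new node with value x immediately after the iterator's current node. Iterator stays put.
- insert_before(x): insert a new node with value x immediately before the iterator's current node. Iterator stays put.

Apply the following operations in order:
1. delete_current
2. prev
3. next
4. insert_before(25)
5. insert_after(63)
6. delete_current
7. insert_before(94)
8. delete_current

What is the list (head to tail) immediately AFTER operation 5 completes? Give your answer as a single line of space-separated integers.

Answer: 9 25 5 63 1 3 4

Derivation:
After 1 (delete_current): list=[9, 5, 1, 3, 4] cursor@9
After 2 (prev): list=[9, 5, 1, 3, 4] cursor@9
After 3 (next): list=[9, 5, 1, 3, 4] cursor@5
After 4 (insert_before(25)): list=[9, 25, 5, 1, 3, 4] cursor@5
After 5 (insert_after(63)): list=[9, 25, 5, 63, 1, 3, 4] cursor@5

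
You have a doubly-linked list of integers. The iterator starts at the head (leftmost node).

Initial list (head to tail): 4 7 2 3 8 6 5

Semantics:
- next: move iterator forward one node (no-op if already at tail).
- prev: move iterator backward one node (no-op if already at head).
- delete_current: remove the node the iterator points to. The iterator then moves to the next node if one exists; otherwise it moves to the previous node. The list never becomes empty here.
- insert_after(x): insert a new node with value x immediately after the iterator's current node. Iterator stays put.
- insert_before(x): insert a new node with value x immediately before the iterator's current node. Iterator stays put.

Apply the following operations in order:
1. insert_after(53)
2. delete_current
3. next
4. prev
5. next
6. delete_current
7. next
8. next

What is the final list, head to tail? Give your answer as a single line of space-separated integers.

Answer: 53 2 3 8 6 5

Derivation:
After 1 (insert_after(53)): list=[4, 53, 7, 2, 3, 8, 6, 5] cursor@4
After 2 (delete_current): list=[53, 7, 2, 3, 8, 6, 5] cursor@53
After 3 (next): list=[53, 7, 2, 3, 8, 6, 5] cursor@7
After 4 (prev): list=[53, 7, 2, 3, 8, 6, 5] cursor@53
After 5 (next): list=[53, 7, 2, 3, 8, 6, 5] cursor@7
After 6 (delete_current): list=[53, 2, 3, 8, 6, 5] cursor@2
After 7 (next): list=[53, 2, 3, 8, 6, 5] cursor@3
After 8 (next): list=[53, 2, 3, 8, 6, 5] cursor@8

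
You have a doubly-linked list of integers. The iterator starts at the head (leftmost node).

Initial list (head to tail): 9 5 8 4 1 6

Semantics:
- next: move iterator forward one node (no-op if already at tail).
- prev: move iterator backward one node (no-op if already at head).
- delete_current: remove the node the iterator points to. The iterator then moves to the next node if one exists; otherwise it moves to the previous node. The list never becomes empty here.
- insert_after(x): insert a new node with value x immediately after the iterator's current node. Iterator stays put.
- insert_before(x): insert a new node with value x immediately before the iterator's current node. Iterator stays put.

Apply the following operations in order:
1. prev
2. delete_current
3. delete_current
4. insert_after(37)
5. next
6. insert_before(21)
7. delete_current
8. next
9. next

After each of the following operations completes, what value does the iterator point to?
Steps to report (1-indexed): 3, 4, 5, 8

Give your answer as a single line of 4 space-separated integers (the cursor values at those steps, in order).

After 1 (prev): list=[9, 5, 8, 4, 1, 6] cursor@9
After 2 (delete_current): list=[5, 8, 4, 1, 6] cursor@5
After 3 (delete_current): list=[8, 4, 1, 6] cursor@8
After 4 (insert_after(37)): list=[8, 37, 4, 1, 6] cursor@8
After 5 (next): list=[8, 37, 4, 1, 6] cursor@37
After 6 (insert_before(21)): list=[8, 21, 37, 4, 1, 6] cursor@37
After 7 (delete_current): list=[8, 21, 4, 1, 6] cursor@4
After 8 (next): list=[8, 21, 4, 1, 6] cursor@1
After 9 (next): list=[8, 21, 4, 1, 6] cursor@6

Answer: 8 8 37 1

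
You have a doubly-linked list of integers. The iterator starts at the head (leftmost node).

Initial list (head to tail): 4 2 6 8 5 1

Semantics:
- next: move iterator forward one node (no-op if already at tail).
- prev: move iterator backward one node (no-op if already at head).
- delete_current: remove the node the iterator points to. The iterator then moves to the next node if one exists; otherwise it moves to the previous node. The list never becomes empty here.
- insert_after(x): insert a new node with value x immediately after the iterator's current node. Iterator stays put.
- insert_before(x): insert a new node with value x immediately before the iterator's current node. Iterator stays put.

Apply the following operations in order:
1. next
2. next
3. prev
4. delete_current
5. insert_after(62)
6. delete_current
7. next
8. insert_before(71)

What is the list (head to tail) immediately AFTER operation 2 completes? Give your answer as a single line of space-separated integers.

After 1 (next): list=[4, 2, 6, 8, 5, 1] cursor@2
After 2 (next): list=[4, 2, 6, 8, 5, 1] cursor@6

Answer: 4 2 6 8 5 1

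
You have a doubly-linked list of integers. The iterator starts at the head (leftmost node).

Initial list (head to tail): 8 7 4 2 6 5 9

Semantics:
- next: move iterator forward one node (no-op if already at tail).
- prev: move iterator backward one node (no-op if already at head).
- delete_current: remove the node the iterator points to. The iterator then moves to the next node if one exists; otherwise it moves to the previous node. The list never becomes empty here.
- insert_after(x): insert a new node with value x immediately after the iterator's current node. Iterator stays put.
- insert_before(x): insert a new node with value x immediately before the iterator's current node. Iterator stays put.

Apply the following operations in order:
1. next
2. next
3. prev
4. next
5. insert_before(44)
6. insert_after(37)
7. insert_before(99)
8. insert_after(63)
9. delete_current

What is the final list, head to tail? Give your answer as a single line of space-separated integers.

After 1 (next): list=[8, 7, 4, 2, 6, 5, 9] cursor@7
After 2 (next): list=[8, 7, 4, 2, 6, 5, 9] cursor@4
After 3 (prev): list=[8, 7, 4, 2, 6, 5, 9] cursor@7
After 4 (next): list=[8, 7, 4, 2, 6, 5, 9] cursor@4
After 5 (insert_before(44)): list=[8, 7, 44, 4, 2, 6, 5, 9] cursor@4
After 6 (insert_after(37)): list=[8, 7, 44, 4, 37, 2, 6, 5, 9] cursor@4
After 7 (insert_before(99)): list=[8, 7, 44, 99, 4, 37, 2, 6, 5, 9] cursor@4
After 8 (insert_after(63)): list=[8, 7, 44, 99, 4, 63, 37, 2, 6, 5, 9] cursor@4
After 9 (delete_current): list=[8, 7, 44, 99, 63, 37, 2, 6, 5, 9] cursor@63

Answer: 8 7 44 99 63 37 2 6 5 9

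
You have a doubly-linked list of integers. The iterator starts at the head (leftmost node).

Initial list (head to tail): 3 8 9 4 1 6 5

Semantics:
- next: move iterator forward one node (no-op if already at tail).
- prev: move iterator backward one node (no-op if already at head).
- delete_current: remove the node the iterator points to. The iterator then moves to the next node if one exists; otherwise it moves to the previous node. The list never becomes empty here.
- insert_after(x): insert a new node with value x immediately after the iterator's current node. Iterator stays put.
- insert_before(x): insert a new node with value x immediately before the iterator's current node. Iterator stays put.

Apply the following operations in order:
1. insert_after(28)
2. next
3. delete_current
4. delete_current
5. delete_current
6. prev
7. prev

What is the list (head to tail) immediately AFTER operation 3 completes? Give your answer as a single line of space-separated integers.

Answer: 3 8 9 4 1 6 5

Derivation:
After 1 (insert_after(28)): list=[3, 28, 8, 9, 4, 1, 6, 5] cursor@3
After 2 (next): list=[3, 28, 8, 9, 4, 1, 6, 5] cursor@28
After 3 (delete_current): list=[3, 8, 9, 4, 1, 6, 5] cursor@8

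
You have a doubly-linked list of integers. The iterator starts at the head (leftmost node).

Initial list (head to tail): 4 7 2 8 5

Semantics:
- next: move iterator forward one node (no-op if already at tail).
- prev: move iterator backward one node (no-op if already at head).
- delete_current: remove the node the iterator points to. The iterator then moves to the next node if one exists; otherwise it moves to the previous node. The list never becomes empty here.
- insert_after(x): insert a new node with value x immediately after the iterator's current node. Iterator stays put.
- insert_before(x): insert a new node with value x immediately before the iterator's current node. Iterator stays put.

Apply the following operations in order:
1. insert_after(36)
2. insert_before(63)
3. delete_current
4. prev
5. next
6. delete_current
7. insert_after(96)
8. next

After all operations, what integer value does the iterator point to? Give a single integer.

After 1 (insert_after(36)): list=[4, 36, 7, 2, 8, 5] cursor@4
After 2 (insert_before(63)): list=[63, 4, 36, 7, 2, 8, 5] cursor@4
After 3 (delete_current): list=[63, 36, 7, 2, 8, 5] cursor@36
After 4 (prev): list=[63, 36, 7, 2, 8, 5] cursor@63
After 5 (next): list=[63, 36, 7, 2, 8, 5] cursor@36
After 6 (delete_current): list=[63, 7, 2, 8, 5] cursor@7
After 7 (insert_after(96)): list=[63, 7, 96, 2, 8, 5] cursor@7
After 8 (next): list=[63, 7, 96, 2, 8, 5] cursor@96

Answer: 96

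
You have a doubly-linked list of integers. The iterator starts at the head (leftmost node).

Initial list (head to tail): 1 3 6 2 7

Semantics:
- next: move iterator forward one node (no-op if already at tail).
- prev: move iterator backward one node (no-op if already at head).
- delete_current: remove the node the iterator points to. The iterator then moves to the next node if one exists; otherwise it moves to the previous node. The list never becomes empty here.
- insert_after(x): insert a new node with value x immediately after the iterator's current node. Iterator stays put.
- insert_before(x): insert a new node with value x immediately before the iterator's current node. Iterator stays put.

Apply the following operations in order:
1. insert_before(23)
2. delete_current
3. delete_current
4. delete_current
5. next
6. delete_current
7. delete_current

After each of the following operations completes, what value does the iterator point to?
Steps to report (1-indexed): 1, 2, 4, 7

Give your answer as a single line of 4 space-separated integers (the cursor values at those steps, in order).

After 1 (insert_before(23)): list=[23, 1, 3, 6, 2, 7] cursor@1
After 2 (delete_current): list=[23, 3, 6, 2, 7] cursor@3
After 3 (delete_current): list=[23, 6, 2, 7] cursor@6
After 4 (delete_current): list=[23, 2, 7] cursor@2
After 5 (next): list=[23, 2, 7] cursor@7
After 6 (delete_current): list=[23, 2] cursor@2
After 7 (delete_current): list=[23] cursor@23

Answer: 1 3 2 23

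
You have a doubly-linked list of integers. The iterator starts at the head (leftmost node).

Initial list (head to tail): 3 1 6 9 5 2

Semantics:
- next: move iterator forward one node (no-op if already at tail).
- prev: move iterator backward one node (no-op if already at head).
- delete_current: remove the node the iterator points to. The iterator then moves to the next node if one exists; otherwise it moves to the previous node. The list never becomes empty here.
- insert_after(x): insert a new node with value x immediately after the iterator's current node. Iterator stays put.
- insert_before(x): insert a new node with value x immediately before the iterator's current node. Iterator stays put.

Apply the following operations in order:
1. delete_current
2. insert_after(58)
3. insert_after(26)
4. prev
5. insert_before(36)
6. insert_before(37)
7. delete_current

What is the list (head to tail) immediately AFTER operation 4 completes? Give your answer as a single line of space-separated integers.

After 1 (delete_current): list=[1, 6, 9, 5, 2] cursor@1
After 2 (insert_after(58)): list=[1, 58, 6, 9, 5, 2] cursor@1
After 3 (insert_after(26)): list=[1, 26, 58, 6, 9, 5, 2] cursor@1
After 4 (prev): list=[1, 26, 58, 6, 9, 5, 2] cursor@1

Answer: 1 26 58 6 9 5 2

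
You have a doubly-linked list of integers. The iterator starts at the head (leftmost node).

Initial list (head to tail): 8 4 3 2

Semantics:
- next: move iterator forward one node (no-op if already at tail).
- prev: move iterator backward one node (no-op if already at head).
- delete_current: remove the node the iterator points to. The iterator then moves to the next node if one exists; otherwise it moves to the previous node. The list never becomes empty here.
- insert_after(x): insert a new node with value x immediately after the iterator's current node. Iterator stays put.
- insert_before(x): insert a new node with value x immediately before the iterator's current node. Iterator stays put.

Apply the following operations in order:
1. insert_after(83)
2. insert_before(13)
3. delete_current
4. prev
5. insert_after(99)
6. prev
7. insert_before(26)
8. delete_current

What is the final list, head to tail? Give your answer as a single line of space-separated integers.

Answer: 26 99 83 4 3 2

Derivation:
After 1 (insert_after(83)): list=[8, 83, 4, 3, 2] cursor@8
After 2 (insert_before(13)): list=[13, 8, 83, 4, 3, 2] cursor@8
After 3 (delete_current): list=[13, 83, 4, 3, 2] cursor@83
After 4 (prev): list=[13, 83, 4, 3, 2] cursor@13
After 5 (insert_after(99)): list=[13, 99, 83, 4, 3, 2] cursor@13
After 6 (prev): list=[13, 99, 83, 4, 3, 2] cursor@13
After 7 (insert_before(26)): list=[26, 13, 99, 83, 4, 3, 2] cursor@13
After 8 (delete_current): list=[26, 99, 83, 4, 3, 2] cursor@99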